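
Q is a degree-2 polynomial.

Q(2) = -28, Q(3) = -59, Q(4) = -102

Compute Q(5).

Write Q(m) = am² + bm + c; the 3 given values yield a linear system in the 3 coefficients.
Solving, Q(m) = -6m² - m - 2.
Then Q(5) = -157.

-157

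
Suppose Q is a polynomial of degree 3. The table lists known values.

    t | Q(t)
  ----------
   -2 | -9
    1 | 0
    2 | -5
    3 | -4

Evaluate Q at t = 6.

Write Q(t) = at³ + bt² + ct + d; the 4 given values yield a linear system in the 4 coefficients.
Solving, Q(t) = t³ - 3t² - 3t + 5.
Then Q(6) = 95.

95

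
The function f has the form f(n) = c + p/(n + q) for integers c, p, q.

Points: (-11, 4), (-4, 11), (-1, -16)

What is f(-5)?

8

(f(n) − c)(n + q) = p for each data point; the three points give a linear system in c and q, then p follows.
Solving: c = 2, q = 2, p = -18, so f(n) = 2 − 18/(n + 2).
Then f(-5) = 2 − 18/(-3) = 8.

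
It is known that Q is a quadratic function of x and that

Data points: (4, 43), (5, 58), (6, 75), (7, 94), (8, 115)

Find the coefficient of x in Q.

6

Write Q(x) = ax² + bx + c; the 5 given values yield a linear system in the 3 coefficients.
Solving, Q(x) = x² + 6x + 3.
The coefficient of x is 6.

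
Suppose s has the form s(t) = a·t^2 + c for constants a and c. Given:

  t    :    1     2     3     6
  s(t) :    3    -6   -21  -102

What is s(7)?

From s(1) = 3 and s(2) = -6: 1a + c = 3 and 4a + c = -6.
Subtracting: 3a = -9, so a = -3; then c = 3 − (-3)·1 = 6.
So s(t) = -3t² + 6, and s(7) = -141.

-141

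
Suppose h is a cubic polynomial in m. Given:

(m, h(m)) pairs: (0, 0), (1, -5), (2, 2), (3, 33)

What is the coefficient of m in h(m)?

Write h(m) = am³ + bm² + cm + d; the 4 given values yield a linear system in the 4 coefficients.
Solving, h(m) = 2m³ - 7m.
The coefficient of m is -7.

-7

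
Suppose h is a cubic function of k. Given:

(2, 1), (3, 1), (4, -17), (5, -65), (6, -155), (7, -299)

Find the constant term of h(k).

-5

First differences: 0, -18, -48, -90, -144. Second differences: -18, -30, -42, -54. Third differences: -12, -12, -12.
Level-3 differences are constant, so h has degree 3.
Fitting a degree-3 polynomial gives h(k) = -2k³ + 9k² - 7k - 5.
The constant term is h(0) = -5.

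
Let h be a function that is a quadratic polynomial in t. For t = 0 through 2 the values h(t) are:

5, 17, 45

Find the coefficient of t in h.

Write h(t) = at² + bt + c; the 3 given values yield a linear system in the 3 coefficients.
Solving, h(t) = 8t² + 4t + 5.
The coefficient of t is 4.

4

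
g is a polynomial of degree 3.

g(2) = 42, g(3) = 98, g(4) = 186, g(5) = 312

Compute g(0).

2

Write g(k) = ak³ + bk² + ck + d; the 4 given values yield a linear system in the 4 coefficients.
Solving, g(k) = k³ + 7k² + 2k + 2.
Then g(0) = 2.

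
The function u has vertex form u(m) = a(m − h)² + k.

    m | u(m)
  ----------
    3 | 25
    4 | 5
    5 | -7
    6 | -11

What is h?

First differences -20, -12, -4; second difference 8 = 2a, so a = 4.
Expanding, the m-coefficient is −2ah = -8h; matching it to the data gives h = 6, and then k = -11.
So u(m) = 4(m − 6)² − 11.
Hence h = 6.

6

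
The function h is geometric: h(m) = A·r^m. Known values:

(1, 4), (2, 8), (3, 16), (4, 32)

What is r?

Consecutive ratio: 8/4 = 2, and 16/8 = 2, so r = 2.
Then A·2^1 = 4 gives A = 2, and h(m) = 2·2^m.

2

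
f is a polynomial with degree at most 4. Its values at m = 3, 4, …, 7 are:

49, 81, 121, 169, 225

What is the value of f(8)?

289

Write f(m) = am^4 + bm³ + cm² + dm + e; the 5 given values yield a linear system in the 5 coefficients.
Solving, the top 2 coefficients vanish, and f(m) = 4m² + 4m + 1.
Then f(8) = 289.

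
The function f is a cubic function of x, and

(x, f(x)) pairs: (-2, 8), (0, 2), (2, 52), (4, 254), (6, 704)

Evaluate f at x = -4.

Write f(x) = ax³ + bx² + cx + d; the 5 given values yield a linear system in the 4 coefficients.
Solving, f(x) = 2x³ + 7x² + 3x + 2.
Then f(-4) = -26.

-26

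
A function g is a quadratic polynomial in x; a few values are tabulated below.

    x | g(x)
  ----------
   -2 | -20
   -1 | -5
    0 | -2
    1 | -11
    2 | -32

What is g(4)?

First differences: 15, 3, -9, -21. Second differences: -12, -12, -12.
Level-2 differences are constant, so g has degree 2.
Fitting a degree-2 polynomial gives g(x) = -6x² - 3x - 2.
Then g(4) = -110.

-110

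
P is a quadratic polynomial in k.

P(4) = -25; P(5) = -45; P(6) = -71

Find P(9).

-185

Write P(k) = ak² + bk + c; the 3 given values yield a linear system in the 3 coefficients.
Solving, P(k) = -3k² + 7k - 5.
Then P(9) = -185.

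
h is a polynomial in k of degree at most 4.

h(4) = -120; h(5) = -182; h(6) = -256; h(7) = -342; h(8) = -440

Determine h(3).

-70

Write h(k) = ak^4 + bk³ + ck² + dk + e; the 5 given values yield a linear system in the 5 coefficients.
Solving, the top 2 coefficients vanish, and h(k) = -6k² - 8k + 8.
Then h(3) = -70.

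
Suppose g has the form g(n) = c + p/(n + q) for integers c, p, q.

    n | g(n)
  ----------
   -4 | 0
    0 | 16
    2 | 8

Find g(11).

5

(g(n) − c)(n + q) = p for each data point; the three points give a linear system in c and q, then p follows.
Solving: c = 4, q = 1, p = 12, so g(n) = 4 + 12/(n + 1).
Then g(11) = 4 + 12/12 = 5.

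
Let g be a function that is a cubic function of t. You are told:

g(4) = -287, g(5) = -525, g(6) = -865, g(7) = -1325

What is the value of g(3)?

-133

Write g(t) = at³ + bt² + ct + d; the 4 given values yield a linear system in the 4 coefficients.
Solving, g(t) = -3t³ - 6t² - t + 5.
Then g(3) = -133.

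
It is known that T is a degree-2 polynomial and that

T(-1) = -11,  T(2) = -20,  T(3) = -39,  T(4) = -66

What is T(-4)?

Write T(x) = ax² + bx + c; the 4 given values yield a linear system in the 3 coefficients.
Solving, T(x) = -4x² + x - 6.
Then T(-4) = -74.

-74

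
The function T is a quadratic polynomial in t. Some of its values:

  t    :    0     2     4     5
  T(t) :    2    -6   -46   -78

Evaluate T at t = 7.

-166

Write T(t) = at² + bt + c; the 4 given values yield a linear system in the 3 coefficients.
Solving, T(t) = -4t² + 4t + 2.
Then T(7) = -166.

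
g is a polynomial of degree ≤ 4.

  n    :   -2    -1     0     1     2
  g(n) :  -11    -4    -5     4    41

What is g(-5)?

-260

Write g(n) = an^4 + bn³ + cn² + dn + e; the 5 given values yield a linear system in the 5 coefficients.
Solving, the leading coefficient vanishes, and g(n) = 3n³ + 5n² + n - 5.
Then g(-5) = -260.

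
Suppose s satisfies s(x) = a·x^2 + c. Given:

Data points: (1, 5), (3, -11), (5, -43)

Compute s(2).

-1

From s(1) = 5 and s(3) = -11: 1a + c = 5 and 9a + c = -11.
Subtracting: 8a = -16, so a = -2; then c = 5 − (-2)·1 = 7.
So s(x) = -2x² + 7, and s(2) = -1.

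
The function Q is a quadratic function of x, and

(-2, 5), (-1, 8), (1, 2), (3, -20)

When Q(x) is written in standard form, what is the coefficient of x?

Write Q(x) = ax² + bx + c; the 4 given values yield a linear system in the 3 coefficients.
Solving, Q(x) = -2x² - 3x + 7.
The coefficient of x is -3.

-3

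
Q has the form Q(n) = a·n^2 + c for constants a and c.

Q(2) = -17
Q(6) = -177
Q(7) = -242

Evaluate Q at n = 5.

-122

From Q(2) = -17 and Q(6) = -177: 4a + c = -17 and 36a + c = -177.
Subtracting: 32a = -160, so a = -5; then c = -17 − (-5)·4 = 3.
So Q(n) = -5n² + 3, and Q(5) = -122.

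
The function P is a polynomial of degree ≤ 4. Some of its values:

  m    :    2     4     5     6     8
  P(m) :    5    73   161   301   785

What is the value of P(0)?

1

Write P(m) = am^4 + bm³ + cm² + dm + e; the 5 given values yield a linear system in the 5 coefficients.
Solving, the leading coefficient vanishes, and P(m) = 2m³ - 4m² + 2m + 1.
Then P(0) = 1.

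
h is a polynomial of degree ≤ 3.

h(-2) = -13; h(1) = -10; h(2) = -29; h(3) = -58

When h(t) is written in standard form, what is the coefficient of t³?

0

Write h(t) = at³ + bt² + ct + d; the 4 given values yield a linear system in the 4 coefficients.
Solving, the leading coefficient vanishes, and h(t) = -5t² - 4t - 1.
The coefficient of t³ is 0.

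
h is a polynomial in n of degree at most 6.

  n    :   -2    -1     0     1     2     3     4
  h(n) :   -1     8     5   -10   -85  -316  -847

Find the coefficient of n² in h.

First differences: 9, -3, -15, -75, -231, -531. Second differences: -12, -12, -60, -156, -300. Third differences: 0, -48, -96, -144. Fourth differences: -48, -48, -48.
Level-4 differences are constant, so h has degree 4.
Fitting a degree-4 polynomial gives h(n) = -2n^4 - 4n³ - 4n² - 5n + 5.
The coefficient of n² is -4.

-4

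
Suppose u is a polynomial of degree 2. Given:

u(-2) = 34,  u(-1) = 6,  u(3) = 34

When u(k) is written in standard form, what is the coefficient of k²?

Write u(k) = ak² + bk + c; the 3 given values yield a linear system in the 3 coefficients.
Solving, u(k) = 7k² - 7k - 8.
The coefficient of k² is 7.

7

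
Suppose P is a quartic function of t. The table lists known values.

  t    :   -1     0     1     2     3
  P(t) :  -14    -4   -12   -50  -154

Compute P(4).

-384

Write P(t) = at^4 + bt³ + ct² + dt + e; the 5 given values yield a linear system in the 5 coefficients.
Solving, P(t) = -t^4 - 8t² + t - 4.
Then P(4) = -384.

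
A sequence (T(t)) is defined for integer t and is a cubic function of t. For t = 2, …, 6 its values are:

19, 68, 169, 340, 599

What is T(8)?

1453

First differences: 49, 101, 171, 259. Second differences: 52, 70, 88. Third differences: 18, 18.
Level-3 differences are constant, so T has degree 3.
Fitting a degree-3 polynomial gives T(t) = 3t³ - t² - 3t + 5.
Then T(8) = 1453.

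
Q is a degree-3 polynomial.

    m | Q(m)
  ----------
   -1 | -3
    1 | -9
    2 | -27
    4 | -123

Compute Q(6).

-339

Write Q(m) = am³ + bm² + cm + d; the 4 given values yield a linear system in the 4 coefficients.
Solving, Q(m) = -m³ - 3m² - 2m - 3.
Then Q(6) = -339.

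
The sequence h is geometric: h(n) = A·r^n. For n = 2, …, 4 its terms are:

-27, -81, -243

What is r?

3

Consecutive ratio: -81/(-27) = 3, and -243/(-81) = 3, so r = 3.
Then A·3^2 = -27 gives A = -3, and h(n) = -3·3^n.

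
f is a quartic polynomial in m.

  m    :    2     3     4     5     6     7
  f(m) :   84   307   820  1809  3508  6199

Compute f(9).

First differences: 223, 513, 989, 1699, 2691. Second differences: 290, 476, 710, 992. Third differences: 186, 234, 282. Fourth differences: 48, 48.
Level-4 differences are constant, so f has degree 4.
Fitting a degree-4 polynomial gives f(m) = 2m^4 + 3m³ + 8m² - 4m + 4.
Then f(9) = 15925.

15925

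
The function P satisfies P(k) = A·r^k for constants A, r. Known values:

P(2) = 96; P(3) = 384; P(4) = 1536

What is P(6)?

24576

Consecutive ratio: 384/96 = 4, and 1536/384 = 4, so r = 4.
Then A·4^2 = 96 gives A = 6, and P(k) = 6·4^k.
P(6) = 6·4^6 = 24576.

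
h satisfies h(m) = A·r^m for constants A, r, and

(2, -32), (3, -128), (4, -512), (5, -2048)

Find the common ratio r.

Consecutive ratio: -128/(-32) = 4, and -512/(-128) = 4, so r = 4.
Then A·4^2 = -32 gives A = -2, and h(m) = -2·4^m.

4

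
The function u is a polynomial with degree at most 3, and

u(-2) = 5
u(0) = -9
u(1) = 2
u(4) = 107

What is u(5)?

Write u(m) = am³ + bm² + cm + d; the 4 given values yield a linear system in the 4 coefficients.
Solving, the leading coefficient vanishes, and u(m) = 6m² + 5m - 9.
Then u(5) = 166.

166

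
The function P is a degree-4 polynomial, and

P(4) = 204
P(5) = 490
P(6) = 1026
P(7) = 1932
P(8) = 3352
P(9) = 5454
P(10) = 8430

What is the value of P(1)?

6

First differences: 286, 536, 906, 1420, 2102, 2976. Second differences: 250, 370, 514, 682, 874. Third differences: 120, 144, 168, 192. Fourth differences: 24, 24, 24.
Level-4 differences are constant, so P has degree 4.
Fitting a degree-4 polynomial gives P(t) = t^4 - 2t³ + 4t² + 3t.
Then P(1) = 6.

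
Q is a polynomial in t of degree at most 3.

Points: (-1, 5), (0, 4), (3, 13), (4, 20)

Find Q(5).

29

Write Q(t) = at³ + bt² + ct + d; the 4 given values yield a linear system in the 4 coefficients.
Solving, the leading coefficient vanishes, and Q(t) = t² + 4.
Then Q(5) = 29.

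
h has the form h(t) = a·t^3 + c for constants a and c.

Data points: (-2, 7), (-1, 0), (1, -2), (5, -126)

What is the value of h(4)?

From h(-2) = 7 and h(-1) = 0: -8a + c = 7 and -1a + c = 0.
Subtracting: 7a = -7, so a = -1; then c = 7 − (-1)·(-8) = -1.
So h(t) = -1t³ − 1, and h(4) = -65.

-65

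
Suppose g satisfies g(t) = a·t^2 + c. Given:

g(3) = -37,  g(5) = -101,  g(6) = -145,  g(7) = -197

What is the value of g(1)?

-5

From g(3) = -37 and g(5) = -101: 9a + c = -37 and 25a + c = -101.
Subtracting: 16a = -64, so a = -4; then c = -37 − (-4)·9 = -1.
So g(t) = -4t² − 1, and g(1) = -5.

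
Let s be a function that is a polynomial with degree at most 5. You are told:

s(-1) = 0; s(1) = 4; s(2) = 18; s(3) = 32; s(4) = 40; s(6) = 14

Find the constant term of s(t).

Write s(t) = at^5 + bt^4 + ct³ + dt² + et + p; the 6 given values yield a linear system in the 6 coefficients.
Solving, the top 2 coefficients vanish, and s(t) = -t³ + 6t² + 3t - 4.
The constant term is s(0) = -4.

-4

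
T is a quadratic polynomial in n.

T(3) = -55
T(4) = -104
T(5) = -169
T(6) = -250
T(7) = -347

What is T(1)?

-5

Write T(n) = an² + bn + c; the 5 given values yield a linear system in the 3 coefficients.
Solving, T(n) = -8n² + 7n - 4.
Then T(1) = -5.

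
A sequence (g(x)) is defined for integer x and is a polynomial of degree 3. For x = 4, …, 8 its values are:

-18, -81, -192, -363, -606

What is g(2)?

12

First differences: -63, -111, -171, -243. Second differences: -48, -60, -72. Third differences: -12, -12.
Level-3 differences are constant, so g has degree 3.
Fitting a degree-3 polynomial gives g(x) = -2x³ + 6x² + 5x - 6.
Then g(2) = 12.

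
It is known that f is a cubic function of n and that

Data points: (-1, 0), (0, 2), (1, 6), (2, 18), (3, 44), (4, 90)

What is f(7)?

408

First differences: 2, 4, 12, 26, 46. Second differences: 2, 8, 14, 20. Third differences: 6, 6, 6.
Level-3 differences are constant, so f has degree 3.
Fitting a degree-3 polynomial gives f(n) = n³ + n² + 2n + 2.
Then f(7) = 408.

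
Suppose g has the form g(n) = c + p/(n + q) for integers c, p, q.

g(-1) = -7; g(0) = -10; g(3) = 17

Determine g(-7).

-3

(g(n) − c)(n + q) = p for each data point; the three points give a linear system in c and q, then p follows.
Solving: c = -1, q = -2, p = 18, so g(n) = -1 + 18/(n − 2).
Then g(-7) = -1 + 18/(-9) = -3.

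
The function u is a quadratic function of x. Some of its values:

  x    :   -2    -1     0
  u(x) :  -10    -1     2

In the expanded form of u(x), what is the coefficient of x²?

Write u(x) = ax² + bx + c; the 3 given values yield a linear system in the 3 coefficients.
Solving, u(x) = -3x² + 2.
The coefficient of x² is -3.

-3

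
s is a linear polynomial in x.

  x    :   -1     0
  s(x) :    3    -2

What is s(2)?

-12

Write s(x) = ax + b; the 2 given values yield a linear system in the 2 coefficients.
Solving, s(x) = -5x - 2.
Then s(2) = -12.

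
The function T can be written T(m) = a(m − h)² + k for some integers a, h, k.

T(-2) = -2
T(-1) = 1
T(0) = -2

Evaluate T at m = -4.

First differences 3, -3; second difference -6 = 2a, so a = -3.
Expanding, the m-coefficient is −2ah = 6h; matching it to the data gives h = -1, and then k = 1.
So T(m) = -3(m + 1)² + 1.
T(-4) = -3·(-3)² + 1 = -26.

-26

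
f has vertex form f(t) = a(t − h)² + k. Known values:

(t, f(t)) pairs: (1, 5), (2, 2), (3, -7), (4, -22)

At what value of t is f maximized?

1

First differences -3, -9, -15; second difference -6 = 2a, so a = -3.
Expanding, the t-coefficient is −2ah = 6h; matching it to the data gives h = 1, and then k = 5.
So f(t) = -3(t − 1)² + 5.
Hence h = 1.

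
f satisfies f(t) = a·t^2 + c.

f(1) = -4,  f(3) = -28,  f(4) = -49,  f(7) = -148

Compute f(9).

-244

From f(1) = -4 and f(3) = -28: 1a + c = -4 and 9a + c = -28.
Subtracting: 8a = -24, so a = -3; then c = -4 − (-3)·1 = -1.
So f(t) = -3t² − 1, and f(9) = -244.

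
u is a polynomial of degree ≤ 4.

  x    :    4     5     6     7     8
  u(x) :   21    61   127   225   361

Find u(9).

541

Write u(x) = ax^4 + bx³ + cx² + dx + e; the 5 given values yield a linear system in the 5 coefficients.
Solving, the leading coefficient vanishes, and u(x) = x³ - 2x² - 3x + 1.
Then u(9) = 541.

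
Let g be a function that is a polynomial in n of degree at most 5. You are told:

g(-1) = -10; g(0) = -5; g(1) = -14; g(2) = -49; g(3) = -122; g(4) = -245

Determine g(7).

First differences: 5, -9, -35, -73, -123. Second differences: -14, -26, -38, -50. Third differences: -12, -12, -12.
Level-3 differences are constant, so g has degree 3.
Fitting a degree-3 polynomial gives g(n) = -2n³ - 7n² - 5.
Then g(7) = -1034.

-1034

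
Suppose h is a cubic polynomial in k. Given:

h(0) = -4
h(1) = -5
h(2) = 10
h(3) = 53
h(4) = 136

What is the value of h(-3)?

First differences: -1, 15, 43, 83. Second differences: 16, 28, 40. Third differences: 12, 12.
Level-3 differences are constant, so h has degree 3.
Fitting a degree-3 polynomial gives h(k) = 2k³ + 2k² - 5k - 4.
Then h(-3) = -25.

-25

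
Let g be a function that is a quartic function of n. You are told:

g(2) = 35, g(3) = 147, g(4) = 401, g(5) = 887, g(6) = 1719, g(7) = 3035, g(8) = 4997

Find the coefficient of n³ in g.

1

Write g(n) = an^4 + bn³ + cn² + dn + e; the 7 given values yield a linear system in the 5 coefficients.
Solving, g(n) = n^4 + n³ + 7n² - 7n - 3.
The coefficient of n³ is 1.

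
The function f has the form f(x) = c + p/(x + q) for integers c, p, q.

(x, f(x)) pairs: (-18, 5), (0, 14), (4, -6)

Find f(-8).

(f(x) − c)(x + q) = p for each data point; the three points give a linear system in c and q, then p follows.
Solving: c = 4, q = -2, p = -20, so f(x) = 4 − 20/(x − 2).
Then f(-8) = 4 − 20/(-10) = 6.

6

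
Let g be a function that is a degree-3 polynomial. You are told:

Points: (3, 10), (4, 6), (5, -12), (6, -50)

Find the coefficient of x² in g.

5

Write g(x) = ax³ + bx² + cx + d; the 4 given values yield a linear system in the 4 coefficients.
Solving, g(x) = -x³ + 5x² - 2x - 2.
The coefficient of x² is 5.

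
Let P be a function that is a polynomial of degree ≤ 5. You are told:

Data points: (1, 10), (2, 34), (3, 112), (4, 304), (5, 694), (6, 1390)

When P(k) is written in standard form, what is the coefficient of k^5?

0

First differences: 24, 78, 192, 390, 696. Second differences: 54, 114, 198, 306. Third differences: 60, 84, 108. Fourth differences: 24, 24.
Level-4 differences are constant, so P has degree 4.
Fitting a degree-4 polynomial gives P(k) = k^4 + 2k² + 3k + 4.
The coefficient of k^5 is 0.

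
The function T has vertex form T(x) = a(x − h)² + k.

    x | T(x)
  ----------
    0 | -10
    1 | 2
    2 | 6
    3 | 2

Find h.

First differences 12, 4, -4; second difference -8 = 2a, so a = -4.
Expanding, the x-coefficient is −2ah = 8h; matching it to the data gives h = 2, and then k = 6.
So T(x) = -4(x − 2)² + 6.
Hence h = 2.

2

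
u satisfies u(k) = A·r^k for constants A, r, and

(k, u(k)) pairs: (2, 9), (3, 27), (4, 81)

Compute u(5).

243

Consecutive ratio: 27/9 = 3, and 81/27 = 3, so r = 3.
Then A·3^2 = 9 gives A = 1, and u(k) = 1·3^k.
u(5) = 1·3^5 = 243.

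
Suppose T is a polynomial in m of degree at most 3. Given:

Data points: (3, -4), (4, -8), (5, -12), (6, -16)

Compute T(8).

First differences: -4, -4, -4.
Level-1 differences are constant, so T has degree 1.
Fitting a degree-1 polynomial gives T(m) = -4m + 8.
Then T(8) = -24.

-24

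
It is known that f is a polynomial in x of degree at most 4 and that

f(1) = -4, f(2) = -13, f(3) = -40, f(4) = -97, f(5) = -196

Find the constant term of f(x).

Write f(x) = ax^4 + bx³ + cx² + dx + e; the 5 given values yield a linear system in the 5 coefficients.
Solving, the leading coefficient vanishes, and f(x) = -2x³ + 3x² - 4x - 1.
The constant term is f(0) = -1.

-1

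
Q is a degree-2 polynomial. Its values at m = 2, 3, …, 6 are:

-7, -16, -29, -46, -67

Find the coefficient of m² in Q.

-2

Write Q(m) = am² + bm + c; the 5 given values yield a linear system in the 3 coefficients.
Solving, Q(m) = -2m² + m - 1.
The coefficient of m² is -2.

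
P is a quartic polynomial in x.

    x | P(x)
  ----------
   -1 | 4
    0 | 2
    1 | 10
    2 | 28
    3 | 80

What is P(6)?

1040

Write P(x) = ax^4 + bx³ + cx² + dx + e; the 5 given values yield a linear system in the 5 coefficients.
Solving, P(x) = x^4 - 2x³ + 4x² + 5x + 2.
Then P(6) = 1040.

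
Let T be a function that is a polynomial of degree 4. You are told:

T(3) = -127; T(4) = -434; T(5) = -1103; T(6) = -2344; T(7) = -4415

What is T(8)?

Write T(k) = ak^4 + bk³ + ck² + dk + e; the 5 given values yield a linear system in the 5 coefficients.
Solving, T(k) = -2k^4 + k³ + k² - k + 2.
Then T(8) = -7622.

-7622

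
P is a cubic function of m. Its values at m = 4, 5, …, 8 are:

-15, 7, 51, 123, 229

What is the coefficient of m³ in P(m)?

First differences: 22, 44, 72, 106. Second differences: 22, 28, 34. Third differences: 6, 6.
Level-3 differences are constant, so P has degree 3.
Fitting a degree-3 polynomial gives P(m) = m³ - 4m² - 3m - 3.
The coefficient of m³ is 1.

1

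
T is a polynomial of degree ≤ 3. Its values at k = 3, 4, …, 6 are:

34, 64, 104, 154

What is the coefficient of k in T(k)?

-5

First differences: 30, 40, 50. Second differences: 10, 10.
Level-2 differences are constant, so T has degree 2.
Fitting a degree-2 polynomial gives T(k) = 5k² - 5k + 4.
The coefficient of k is -5.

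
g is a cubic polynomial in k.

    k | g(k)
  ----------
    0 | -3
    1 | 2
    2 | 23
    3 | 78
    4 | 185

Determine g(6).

627

First differences: 5, 21, 55, 107. Second differences: 16, 34, 52. Third differences: 18, 18.
Level-3 differences are constant, so g has degree 3.
Fitting a degree-3 polynomial gives g(k) = 3k³ - k² + 3k - 3.
Then g(6) = 627.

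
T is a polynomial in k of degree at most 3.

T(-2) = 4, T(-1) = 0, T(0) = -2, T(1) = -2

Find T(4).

10

First differences: -4, -2, 0. Second differences: 2, 2.
Level-2 differences are constant, so T has degree 2.
Fitting a degree-2 polynomial gives T(k) = k² - k - 2.
Then T(4) = 10.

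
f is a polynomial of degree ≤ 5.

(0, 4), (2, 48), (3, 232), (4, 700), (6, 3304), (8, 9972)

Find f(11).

34104

Write f(x) = ax^5 + bx^4 + cx³ + dx² + ex + p; the 6 given values yield a linear system in the 6 coefficients.
Solving, the leading coefficient vanishes, and f(x) = 2x^4 + 4x³ - 4x² - 2x + 4.
Then f(11) = 34104.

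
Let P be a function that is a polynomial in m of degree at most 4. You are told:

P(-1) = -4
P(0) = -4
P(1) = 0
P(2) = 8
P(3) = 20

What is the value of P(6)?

80

First differences: 0, 4, 8, 12. Second differences: 4, 4, 4.
Level-2 differences are constant, so P has degree 2.
Fitting a degree-2 polynomial gives P(m) = 2m² + 2m - 4.
Then P(6) = 80.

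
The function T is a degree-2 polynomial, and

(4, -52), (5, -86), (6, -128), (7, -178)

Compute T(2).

First differences: -34, -42, -50. Second differences: -8, -8.
Level-2 differences are constant, so T has degree 2.
Fitting a degree-2 polynomial gives T(k) = -4k² + 2k + 4.
Then T(2) = -8.

-8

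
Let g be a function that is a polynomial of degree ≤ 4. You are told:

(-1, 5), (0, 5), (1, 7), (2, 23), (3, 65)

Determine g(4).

First differences: 0, 2, 16, 42. Second differences: 2, 14, 26. Third differences: 12, 12.
Level-3 differences are constant, so g has degree 3.
Extending the table by one column gives the next first difference 80, so g(4) = 65 + 80 = 145.

145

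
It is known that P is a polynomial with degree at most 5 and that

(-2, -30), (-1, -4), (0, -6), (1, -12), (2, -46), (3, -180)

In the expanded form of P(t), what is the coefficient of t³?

First differences: 26, -2, -6, -34, -134. Second differences: -28, -4, -28, -100. Third differences: 24, -24, -72. Fourth differences: -48, -48.
Level-4 differences are constant, so P has degree 4.
Fitting a degree-4 polynomial gives P(t) = -2t^4 - 4t - 6.
The coefficient of t³ is 0.

0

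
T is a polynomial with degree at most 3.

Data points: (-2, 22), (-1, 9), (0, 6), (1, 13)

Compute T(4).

First differences: -13, -3, 7. Second differences: 10, 10.
Level-2 differences are constant, so T has degree 2.
Fitting a degree-2 polynomial gives T(t) = 5t² + 2t + 6.
Then T(4) = 94.

94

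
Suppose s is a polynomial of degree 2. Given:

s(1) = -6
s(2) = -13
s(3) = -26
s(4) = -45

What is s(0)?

First differences: -7, -13, -19. Second differences: -6, -6.
Level-2 differences are constant, so s has degree 2.
Fitting a degree-2 polynomial gives s(m) = -3m² + 2m - 5.
Then s(0) = -5.

-5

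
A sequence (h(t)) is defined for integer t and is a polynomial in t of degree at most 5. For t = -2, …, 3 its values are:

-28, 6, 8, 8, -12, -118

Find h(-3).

First differences: 34, 2, 0, -20, -106. Second differences: -32, -2, -20, -86. Third differences: 30, -18, -66. Fourth differences: -48, -48.
Level-4 differences are constant, so h has degree 4.
Fitting a degree-4 polynomial gives h(t) = -2t^4 + t³ + t² + 8.
Then h(-3) = -172.

-172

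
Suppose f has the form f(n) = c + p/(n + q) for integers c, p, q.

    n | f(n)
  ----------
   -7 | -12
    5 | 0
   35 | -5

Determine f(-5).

-15

(f(n) − c)(n + q) = p for each data point; the three points give a linear system in c and q, then p follows.
Solving: c = -6, q = 1, p = 36, so f(n) = -6 + 36/(n + 1).
Then f(-5) = -6 + 36/(-4) = -15.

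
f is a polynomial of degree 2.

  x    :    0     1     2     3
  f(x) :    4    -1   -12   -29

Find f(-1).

3

First differences: -5, -11, -17. Second differences: -6, -6.
Level-2 differences are constant, so f has degree 2.
Fitting a degree-2 polynomial gives f(x) = -3x² - 2x + 4.
Then f(-1) = 3.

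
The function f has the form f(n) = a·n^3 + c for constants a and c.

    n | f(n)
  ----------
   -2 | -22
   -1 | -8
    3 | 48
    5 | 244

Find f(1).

From f(-2) = -22 and f(-1) = -8: -8a + c = -22 and -1a + c = -8.
Subtracting: 7a = 14, so a = 2; then c = -22 − 2·(-8) = -6.
So f(n) = 2n³ − 6, and f(1) = -4.

-4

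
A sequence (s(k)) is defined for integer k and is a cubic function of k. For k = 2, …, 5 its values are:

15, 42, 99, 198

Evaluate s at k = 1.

6

Write s(k) = ak³ + bk² + ck + d; the 4 given values yield a linear system in the 4 coefficients.
Solving, s(k) = 2k³ - 3k² + 4k + 3.
Then s(1) = 6.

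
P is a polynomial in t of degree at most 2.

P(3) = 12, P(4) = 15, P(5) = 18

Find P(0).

3

First differences: 3, 3.
Level-1 differences are constant, so P has degree 1.
Fitting a degree-1 polynomial gives P(t) = 3t + 3.
Then P(0) = 3.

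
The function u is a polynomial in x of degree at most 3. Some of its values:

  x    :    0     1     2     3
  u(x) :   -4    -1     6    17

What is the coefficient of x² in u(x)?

First differences: 3, 7, 11. Second differences: 4, 4.
Level-2 differences are constant, so u has degree 2.
Fitting a degree-2 polynomial gives u(x) = 2x² + x - 4.
The coefficient of x² is 2.

2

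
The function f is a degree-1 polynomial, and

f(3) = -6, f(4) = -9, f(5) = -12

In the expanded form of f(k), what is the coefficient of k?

-3

First differences: -3, -3.
Level-1 differences are constant, so f has degree 1.
Fitting a degree-1 polynomial gives f(k) = -3k + 3.
The coefficient of k is -3.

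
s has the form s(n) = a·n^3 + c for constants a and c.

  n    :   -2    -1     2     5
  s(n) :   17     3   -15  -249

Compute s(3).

From s(-2) = 17 and s(-1) = 3: -8a + c = 17 and -1a + c = 3.
Subtracting: 7a = -14, so a = -2; then c = 17 − (-2)·(-8) = 1.
So s(n) = -2n³ + 1, and s(3) = -53.

-53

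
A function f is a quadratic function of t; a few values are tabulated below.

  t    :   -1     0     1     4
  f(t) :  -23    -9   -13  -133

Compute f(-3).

Write f(t) = at² + bt + c; the 4 given values yield a linear system in the 3 coefficients.
Solving, f(t) = -9t² + 5t - 9.
Then f(-3) = -105.

-105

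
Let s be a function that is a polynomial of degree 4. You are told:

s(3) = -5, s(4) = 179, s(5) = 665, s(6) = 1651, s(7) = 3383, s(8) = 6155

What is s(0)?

Write s(m) = am^4 + bm³ + cm² + dm + e; the 6 given values yield a linear system in the 5 coefficients.
Solving, s(m) = 2m^4 - 3m³ - 7m² - 6m - 5.
The constant term is s(0) = -5.

-5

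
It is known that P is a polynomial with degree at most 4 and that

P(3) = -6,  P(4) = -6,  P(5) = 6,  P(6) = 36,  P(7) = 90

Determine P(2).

First differences: 0, 12, 30, 54. Second differences: 12, 18, 24. Third differences: 6, 6.
Level-3 differences are constant, so P has degree 3.
Fitting a degree-3 polynomial gives P(k) = k³ - 6k² + 5k + 6.
Then P(2) = 0.

0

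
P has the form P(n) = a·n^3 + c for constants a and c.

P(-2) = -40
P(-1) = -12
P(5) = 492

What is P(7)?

From P(-2) = -40 and P(-1) = -12: -8a + c = -40 and -1a + c = -12.
Subtracting: 7a = 28, so a = 4; then c = -40 − 4·(-8) = -8.
So P(n) = 4n³ − 8, and P(7) = 1364.

1364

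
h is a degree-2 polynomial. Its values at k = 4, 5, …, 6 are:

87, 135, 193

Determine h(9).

Write h(k) = ak² + bk + c; the 3 given values yield a linear system in the 3 coefficients.
Solving, h(k) = 5k² + 3k - 5.
Then h(9) = 427.

427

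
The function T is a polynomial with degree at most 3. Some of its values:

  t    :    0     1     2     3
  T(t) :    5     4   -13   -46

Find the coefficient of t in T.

7

First differences: -1, -17, -33. Second differences: -16, -16.
Level-2 differences are constant, so T has degree 2.
Fitting a degree-2 polynomial gives T(t) = -8t² + 7t + 5.
The coefficient of t is 7.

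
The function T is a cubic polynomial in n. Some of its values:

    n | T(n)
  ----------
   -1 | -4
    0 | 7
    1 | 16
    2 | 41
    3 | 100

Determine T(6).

661

Write T(n) = an³ + bn² + cn + d; the 5 given values yield a linear system in the 4 coefficients.
Solving, T(n) = 3n³ - n² + 7n + 7.
Then T(6) = 661.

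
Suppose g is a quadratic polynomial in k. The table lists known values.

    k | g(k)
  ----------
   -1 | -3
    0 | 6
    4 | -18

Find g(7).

-99

Write g(k) = ak² + bk + c; the 3 given values yield a linear system in the 3 coefficients.
Solving, g(k) = -3k² + 6k + 6.
Then g(7) = -99.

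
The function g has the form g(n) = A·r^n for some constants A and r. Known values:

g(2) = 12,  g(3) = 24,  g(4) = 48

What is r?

Consecutive ratio: 24/12 = 2, and 48/24 = 2, so r = 2.
Then A·2^2 = 12 gives A = 3, and g(n) = 3·2^n.

2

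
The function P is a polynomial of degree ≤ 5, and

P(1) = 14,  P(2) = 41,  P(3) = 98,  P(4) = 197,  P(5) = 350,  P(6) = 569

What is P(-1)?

First differences: 27, 57, 99, 153, 219. Second differences: 30, 42, 54, 66. Third differences: 12, 12, 12.
Level-3 differences are constant, so P has degree 3.
Fitting a degree-3 polynomial gives P(t) = 2t³ + 3t² + 4t + 5.
Then P(-1) = 2.

2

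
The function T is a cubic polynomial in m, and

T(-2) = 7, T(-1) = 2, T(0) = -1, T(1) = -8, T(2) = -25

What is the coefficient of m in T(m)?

-4

First differences: -5, -3, -7, -17. Second differences: 2, -4, -10. Third differences: -6, -6.
Level-3 differences are constant, so T has degree 3.
Fitting a degree-3 polynomial gives T(m) = -m³ - 2m² - 4m - 1.
The coefficient of m is -4.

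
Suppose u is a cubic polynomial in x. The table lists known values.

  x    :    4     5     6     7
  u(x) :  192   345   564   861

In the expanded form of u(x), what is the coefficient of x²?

Write u(x) = ax³ + bx² + cx + d; the 4 given values yield a linear system in the 4 coefficients.
Solving, u(x) = 2x³ + 3x² + 4x.
The coefficient of x² is 3.

3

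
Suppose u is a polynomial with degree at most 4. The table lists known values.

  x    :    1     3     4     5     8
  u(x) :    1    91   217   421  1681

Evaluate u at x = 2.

25

Write u(x) = ax^4 + bx³ + cx² + dx + e; the 5 given values yield a linear system in the 5 coefficients.
Solving, the leading coefficient vanishes, and u(x) = 3x³ + 3x² - 6x + 1.
Then u(2) = 25.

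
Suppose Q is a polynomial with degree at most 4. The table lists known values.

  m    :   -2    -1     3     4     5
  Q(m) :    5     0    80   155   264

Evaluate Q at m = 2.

33

Write Q(m) = am^4 + bm³ + cm² + dm + e; the 5 given values yield a linear system in the 5 coefficients.
Solving, the leading coefficient vanishes, and Q(m) = m³ + 5m² + 3m - 1.
Then Q(2) = 33.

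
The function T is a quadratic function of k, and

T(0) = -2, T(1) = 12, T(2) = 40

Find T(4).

138

Write T(k) = ak² + bk + c; the 3 given values yield a linear system in the 3 coefficients.
Solving, T(k) = 7k² + 7k - 2.
Then T(4) = 138.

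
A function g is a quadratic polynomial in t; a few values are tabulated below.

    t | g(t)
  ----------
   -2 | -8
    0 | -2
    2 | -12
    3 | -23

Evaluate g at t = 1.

Write g(t) = at² + bt + c; the 4 given values yield a linear system in the 3 coefficients.
Solving, g(t) = -2t² - t - 2.
Then g(1) = -5.

-5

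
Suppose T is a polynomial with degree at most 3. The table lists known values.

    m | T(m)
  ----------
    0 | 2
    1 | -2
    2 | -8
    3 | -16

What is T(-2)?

4

First differences: -4, -6, -8. Second differences: -2, -2.
Level-2 differences are constant, so T has degree 2.
Fitting a degree-2 polynomial gives T(m) = -m² - 3m + 2.
Then T(-2) = 4.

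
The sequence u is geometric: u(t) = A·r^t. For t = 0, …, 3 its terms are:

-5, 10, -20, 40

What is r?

Consecutive ratio: 10/(-5) = -2, and -20/10 = -2, so r = -2.
Then A·(-2)^0 = -5 gives A = -5, and u(t) = -5·(-2)^t.

-2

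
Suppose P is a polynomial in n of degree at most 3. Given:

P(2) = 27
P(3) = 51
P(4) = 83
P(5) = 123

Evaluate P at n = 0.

Write P(n) = an³ + bn² + cn + d; the 4 given values yield a linear system in the 4 coefficients.
Solving, the leading coefficient vanishes, and P(n) = 4n² + 4n + 3.
Then P(0) = 3.

3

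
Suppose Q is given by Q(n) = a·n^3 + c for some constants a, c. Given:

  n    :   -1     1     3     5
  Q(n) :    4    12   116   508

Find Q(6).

From Q(-1) = 4 and Q(1) = 12: -1a + c = 4 and 1a + c = 12.
Subtracting: 2a = 8, so a = 4; then c = 4 − 4·(-1) = 8.
So Q(n) = 4n³ + 8, and Q(6) = 872.

872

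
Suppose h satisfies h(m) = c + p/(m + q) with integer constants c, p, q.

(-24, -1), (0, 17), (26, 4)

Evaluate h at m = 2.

(h(m) − c)(m + q) = p for each data point; the three points give a linear system in c and q, then p follows.
Solving: c = 2, q = 4, p = 60, so h(m) = 2 + 60/(m + 4).
Then h(2) = 2 + 60/6 = 12.

12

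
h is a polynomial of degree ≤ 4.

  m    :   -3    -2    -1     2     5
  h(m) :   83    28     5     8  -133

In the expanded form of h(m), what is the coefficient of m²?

4

Write h(m) = am^4 + bm³ + cm² + dm + e; the 5 given values yield a linear system in the 5 coefficients.
Solving, the leading coefficient vanishes, and h(m) = -2m³ + 4m² + 3m + 2.
The coefficient of m² is 4.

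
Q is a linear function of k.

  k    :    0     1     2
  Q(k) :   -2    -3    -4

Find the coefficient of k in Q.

Write Q(k) = ak + b; the 3 given values yield a linear system in the 2 coefficients.
Solving, Q(k) = -k - 2.
The coefficient of k is -1.

-1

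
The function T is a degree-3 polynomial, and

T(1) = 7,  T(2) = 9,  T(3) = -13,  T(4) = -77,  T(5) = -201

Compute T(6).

First differences: 2, -22, -64, -124. Second differences: -24, -42, -60. Third differences: -18, -18.
Level-3 differences are constant, so T has degree 3.
Fitting a degree-3 polynomial gives T(m) = -3m³ + 6m² + 5m - 1.
Then T(6) = -403.

-403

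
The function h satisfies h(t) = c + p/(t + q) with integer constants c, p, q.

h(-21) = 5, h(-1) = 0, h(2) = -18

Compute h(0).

-2

(h(t) − c)(t + q) = p for each data point; the three points give a linear system in c and q, then p follows.
Solving: c = 6, q = -3, p = 24, so h(t) = 6 + 24/(t − 3).
Then h(0) = 6 + 24/(-3) = -2.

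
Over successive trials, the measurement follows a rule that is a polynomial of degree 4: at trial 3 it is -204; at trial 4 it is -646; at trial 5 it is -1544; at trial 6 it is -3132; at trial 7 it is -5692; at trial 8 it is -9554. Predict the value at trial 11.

Write the value at k as Q(k).
First differences: -442, -898, -1588, -2560, -3862. Second differences: -456, -690, -972, -1302. Third differences: -234, -282, -330. Fourth differences: -48, -48.
Level-4 differences are constant, so Q has degree 4.
Fitting a degree-4 polynomial gives Q(k) = -2k^4 - 3k³ + 2k² + 5k + 6.
Then Q(11) = -32972.

-32972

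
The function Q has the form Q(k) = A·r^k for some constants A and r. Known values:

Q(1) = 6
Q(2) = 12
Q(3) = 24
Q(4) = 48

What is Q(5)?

Consecutive ratio: 12/6 = 2, and 24/12 = 2, so r = 2.
Then A·2^1 = 6 gives A = 3, and Q(k) = 3·2^k.
Q(5) = 3·2^5 = 96.

96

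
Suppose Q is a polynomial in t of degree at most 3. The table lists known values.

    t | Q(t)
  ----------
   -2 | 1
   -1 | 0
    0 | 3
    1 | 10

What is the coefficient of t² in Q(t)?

2

Write Q(t) = at³ + bt² + ct + d; the 4 given values yield a linear system in the 4 coefficients.
Solving, the leading coefficient vanishes, and Q(t) = 2t² + 5t + 3.
The coefficient of t² is 2.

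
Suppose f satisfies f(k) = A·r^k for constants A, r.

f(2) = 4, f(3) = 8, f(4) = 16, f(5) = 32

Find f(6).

64

Consecutive ratio: 8/4 = 2, and 16/8 = 2, so r = 2.
Then A·2^2 = 4 gives A = 1, and f(k) = 1·2^k.
f(6) = 1·2^6 = 64.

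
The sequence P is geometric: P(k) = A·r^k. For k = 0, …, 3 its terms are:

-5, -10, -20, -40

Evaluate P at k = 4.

-80

Consecutive ratio: -10/(-5) = 2, and -20/(-10) = 2, so r = 2.
Then A·2^0 = -5 gives A = -5, and P(k) = -5·2^k.
P(4) = -5·2^4 = -80.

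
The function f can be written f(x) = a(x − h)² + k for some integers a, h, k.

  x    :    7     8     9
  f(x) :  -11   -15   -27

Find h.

7

First differences -4, -12; second difference -8 = 2a, so a = -4.
Expanding, the x-coefficient is −2ah = 8h; matching it to the data gives h = 7, and then k = -11.
So f(x) = -4(x − 7)² − 11.
Hence h = 7.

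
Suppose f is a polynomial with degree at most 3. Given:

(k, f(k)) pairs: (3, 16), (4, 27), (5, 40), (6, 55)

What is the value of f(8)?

91

First differences: 11, 13, 15. Second differences: 2, 2.
Level-2 differences are constant, so f has degree 2.
Fitting a degree-2 polynomial gives f(k) = k² + 4k - 5.
Then f(8) = 91.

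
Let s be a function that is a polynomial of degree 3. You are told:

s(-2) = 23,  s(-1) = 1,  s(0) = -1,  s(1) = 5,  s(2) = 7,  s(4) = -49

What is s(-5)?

329

Write s(t) = at³ + bt² + ct + d; the 6 given values yield a linear system in the 4 coefficients.
Solving, s(t) = -2t³ + 4t² + 4t - 1.
Then s(-5) = 329.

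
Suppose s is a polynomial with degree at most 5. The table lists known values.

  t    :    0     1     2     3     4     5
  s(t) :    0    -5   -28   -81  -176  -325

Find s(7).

Write s(t) = at^5 + bt^4 + ct³ + dt² + et + p; the 6 given values yield a linear system in the 6 coefficients.
Solving, the top 2 coefficients vanish, and s(t) = -2t³ - 3t².
Then s(7) = -833.

-833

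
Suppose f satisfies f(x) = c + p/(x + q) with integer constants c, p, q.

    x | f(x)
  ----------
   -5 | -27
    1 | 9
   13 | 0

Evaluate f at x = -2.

45

(f(x) − c)(x + q) = p for each data point; the three points give a linear system in c and q, then p follows.
Solving: c = -3, q = 3, p = 48, so f(x) = -3 + 48/(x + 3).
Then f(-2) = -3 + 48/1 = 45.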